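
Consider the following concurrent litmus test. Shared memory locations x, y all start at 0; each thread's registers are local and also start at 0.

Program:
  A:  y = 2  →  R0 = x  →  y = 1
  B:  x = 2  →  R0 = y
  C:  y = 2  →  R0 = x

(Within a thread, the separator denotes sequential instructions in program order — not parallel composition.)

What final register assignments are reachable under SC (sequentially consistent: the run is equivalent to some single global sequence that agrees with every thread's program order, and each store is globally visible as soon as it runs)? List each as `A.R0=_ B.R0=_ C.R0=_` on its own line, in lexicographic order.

A.R0=0 B.R0=1 C.R0=0
A.R0=0 B.R0=1 C.R0=2
A.R0=0 B.R0=2 C.R0=0
A.R0=0 B.R0=2 C.R0=2
A.R0=2 B.R0=0 C.R0=2
A.R0=2 B.R0=1 C.R0=0
A.R0=2 B.R0=1 C.R0=2
A.R0=2 B.R0=2 C.R0=0
A.R0=2 B.R0=2 C.R0=2

outcome vector order: (A.R0,B.R0,C.R0)
|SC outcomes| = 9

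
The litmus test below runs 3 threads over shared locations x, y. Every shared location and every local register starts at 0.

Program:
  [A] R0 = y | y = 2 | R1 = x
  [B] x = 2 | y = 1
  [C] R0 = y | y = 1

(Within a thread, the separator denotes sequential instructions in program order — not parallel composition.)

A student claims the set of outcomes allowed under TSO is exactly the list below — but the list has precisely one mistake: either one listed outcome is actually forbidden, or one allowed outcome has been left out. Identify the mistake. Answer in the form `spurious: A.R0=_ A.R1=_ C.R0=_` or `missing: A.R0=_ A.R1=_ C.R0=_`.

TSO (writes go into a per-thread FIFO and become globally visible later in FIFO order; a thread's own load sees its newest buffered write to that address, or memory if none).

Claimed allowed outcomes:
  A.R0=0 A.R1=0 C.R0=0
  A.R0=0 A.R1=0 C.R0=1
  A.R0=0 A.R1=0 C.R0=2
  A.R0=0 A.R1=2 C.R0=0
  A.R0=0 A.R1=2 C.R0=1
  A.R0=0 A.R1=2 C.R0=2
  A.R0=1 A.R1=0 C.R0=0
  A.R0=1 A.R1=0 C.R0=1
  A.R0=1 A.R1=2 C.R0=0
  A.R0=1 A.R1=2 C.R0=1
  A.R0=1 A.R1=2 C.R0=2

outcome vector order: (A.R0,A.R1,C.R0)
TSO (10): 000; 001; 002; 020; 021; 022; 100; 120; 121; 122
claimed∖TSO = {101}

spurious: A.R0=1 A.R1=0 C.R0=1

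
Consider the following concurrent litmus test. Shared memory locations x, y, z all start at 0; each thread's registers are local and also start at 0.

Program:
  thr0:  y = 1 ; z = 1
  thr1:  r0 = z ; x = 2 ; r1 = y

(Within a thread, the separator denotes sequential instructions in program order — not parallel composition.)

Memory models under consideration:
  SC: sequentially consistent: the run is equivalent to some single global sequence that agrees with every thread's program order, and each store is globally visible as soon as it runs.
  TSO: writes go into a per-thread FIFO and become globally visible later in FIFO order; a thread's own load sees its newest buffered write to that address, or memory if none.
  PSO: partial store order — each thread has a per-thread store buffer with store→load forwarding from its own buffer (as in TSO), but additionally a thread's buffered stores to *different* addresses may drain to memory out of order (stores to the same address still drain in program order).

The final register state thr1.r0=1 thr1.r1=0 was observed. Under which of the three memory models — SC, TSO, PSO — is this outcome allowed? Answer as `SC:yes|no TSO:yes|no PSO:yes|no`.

SC:no TSO:no PSO:yes

outcome vector order: (thr1.r0,thr1.r1)
[SC] allowed = {(0,0); (0,1); (1,1)}
[TSO] allowed = {(0,0); (0,1); (1,1)}
[PSO] allowed = {(0,0); (0,1); (1,0); (1,1)}
target (1,0) ∈ {PSO}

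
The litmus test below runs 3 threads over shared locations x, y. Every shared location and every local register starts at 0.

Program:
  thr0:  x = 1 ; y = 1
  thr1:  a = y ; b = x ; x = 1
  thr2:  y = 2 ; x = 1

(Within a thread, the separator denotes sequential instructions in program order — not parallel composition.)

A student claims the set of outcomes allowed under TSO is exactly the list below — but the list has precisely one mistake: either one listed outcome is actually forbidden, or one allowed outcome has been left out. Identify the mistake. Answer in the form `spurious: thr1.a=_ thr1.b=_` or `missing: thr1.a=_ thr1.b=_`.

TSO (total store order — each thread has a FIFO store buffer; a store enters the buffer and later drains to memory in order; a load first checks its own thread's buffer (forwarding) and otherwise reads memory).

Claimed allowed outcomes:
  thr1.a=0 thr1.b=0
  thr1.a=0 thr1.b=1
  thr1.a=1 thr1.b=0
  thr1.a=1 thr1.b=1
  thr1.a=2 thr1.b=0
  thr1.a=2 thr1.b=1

outcome vector order: (thr1.a,thr1.b)
under TSO → 0/0 0/1 1/1 2/0 2/1
claimed∖TSO = {1/0}

spurious: thr1.a=1 thr1.b=0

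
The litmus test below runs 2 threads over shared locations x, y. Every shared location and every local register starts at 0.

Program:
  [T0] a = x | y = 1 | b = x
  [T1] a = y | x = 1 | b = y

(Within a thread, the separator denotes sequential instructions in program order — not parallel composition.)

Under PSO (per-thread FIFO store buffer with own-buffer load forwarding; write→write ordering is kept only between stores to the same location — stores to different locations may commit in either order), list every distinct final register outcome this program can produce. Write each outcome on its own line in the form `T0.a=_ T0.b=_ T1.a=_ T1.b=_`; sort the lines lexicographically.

T0.a=0 T0.b=0 T1.a=0 T1.b=0
T0.a=0 T0.b=0 T1.a=0 T1.b=1
T0.a=0 T0.b=0 T1.a=1 T1.b=1
T0.a=0 T0.b=1 T1.a=0 T1.b=0
T0.a=0 T0.b=1 T1.a=0 T1.b=1
T0.a=0 T0.b=1 T1.a=1 T1.b=1
T0.a=1 T0.b=1 T1.a=0 T1.b=0
T0.a=1 T0.b=1 T1.a=0 T1.b=1

outcome vector order: (T0.a,T0.b,T1.a,T1.b)
|PSO outcomes| = 8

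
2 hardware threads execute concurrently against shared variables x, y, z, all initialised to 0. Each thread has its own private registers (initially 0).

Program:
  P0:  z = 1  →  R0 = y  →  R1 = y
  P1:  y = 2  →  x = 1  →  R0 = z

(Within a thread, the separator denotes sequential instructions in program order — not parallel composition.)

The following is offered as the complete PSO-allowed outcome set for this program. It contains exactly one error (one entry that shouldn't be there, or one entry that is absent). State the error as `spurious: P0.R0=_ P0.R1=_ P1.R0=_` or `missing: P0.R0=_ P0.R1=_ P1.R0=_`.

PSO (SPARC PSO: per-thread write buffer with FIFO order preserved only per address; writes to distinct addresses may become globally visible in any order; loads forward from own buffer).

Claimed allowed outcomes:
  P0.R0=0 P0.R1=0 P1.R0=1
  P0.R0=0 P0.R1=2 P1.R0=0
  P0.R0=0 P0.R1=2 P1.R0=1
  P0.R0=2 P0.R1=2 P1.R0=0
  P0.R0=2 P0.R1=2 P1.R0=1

outcome vector order: (P0.R0,P0.R1,P1.R0)
PSO: 6 outcomes — {(0,0,0), (0,0,1), (0,2,0), (0,2,1), (2,2,0), (2,2,1)}
PSO∖claimed = {(0,0,0)}

missing: P0.R0=0 P0.R1=0 P1.R0=0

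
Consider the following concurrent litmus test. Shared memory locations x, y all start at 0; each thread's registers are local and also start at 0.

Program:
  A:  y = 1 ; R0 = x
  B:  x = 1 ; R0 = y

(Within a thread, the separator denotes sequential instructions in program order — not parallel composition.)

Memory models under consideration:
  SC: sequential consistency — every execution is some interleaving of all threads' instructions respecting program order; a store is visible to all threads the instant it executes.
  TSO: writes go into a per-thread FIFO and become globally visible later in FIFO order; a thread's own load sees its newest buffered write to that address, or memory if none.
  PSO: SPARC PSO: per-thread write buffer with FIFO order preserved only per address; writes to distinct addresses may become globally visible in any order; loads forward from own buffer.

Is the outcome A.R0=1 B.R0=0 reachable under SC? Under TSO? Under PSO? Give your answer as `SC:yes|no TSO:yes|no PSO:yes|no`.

outcome vector order: (A.R0,B.R0)
[SC] allowed = {(0,1); (1,0); (1,1)}
[TSO] allowed = {(0,0); (0,1); (1,0); (1,1)}
[PSO] allowed = {(0,0); (0,1); (1,0); (1,1)}
target (1,0) ∈ {SC,TSO,PSO}

SC:yes TSO:yes PSO:yes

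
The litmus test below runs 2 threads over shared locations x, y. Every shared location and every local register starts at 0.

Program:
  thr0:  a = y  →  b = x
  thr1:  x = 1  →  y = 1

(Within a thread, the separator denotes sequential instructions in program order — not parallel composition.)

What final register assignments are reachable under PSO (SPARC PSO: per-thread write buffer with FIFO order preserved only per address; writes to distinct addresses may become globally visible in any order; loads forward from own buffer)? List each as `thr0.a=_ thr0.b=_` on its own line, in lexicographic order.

thr0.a=0 thr0.b=0
thr0.a=0 thr0.b=1
thr0.a=1 thr0.b=0
thr0.a=1 thr0.b=1

outcome vector order: (thr0.a,thr0.b)
|PSO outcomes| = 4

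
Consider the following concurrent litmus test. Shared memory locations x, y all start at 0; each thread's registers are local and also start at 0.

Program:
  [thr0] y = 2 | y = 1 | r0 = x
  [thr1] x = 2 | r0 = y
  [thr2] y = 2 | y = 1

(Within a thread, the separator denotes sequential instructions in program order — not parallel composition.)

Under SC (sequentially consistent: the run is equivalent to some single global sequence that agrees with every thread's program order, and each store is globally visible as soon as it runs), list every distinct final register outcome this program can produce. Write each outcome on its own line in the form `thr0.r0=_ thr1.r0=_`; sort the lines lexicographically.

outcome vector order: (thr0.r0,thr1.r0)
|SC outcomes| = 5

thr0.r0=0 thr1.r0=1
thr0.r0=0 thr1.r0=2
thr0.r0=2 thr1.r0=0
thr0.r0=2 thr1.r0=1
thr0.r0=2 thr1.r0=2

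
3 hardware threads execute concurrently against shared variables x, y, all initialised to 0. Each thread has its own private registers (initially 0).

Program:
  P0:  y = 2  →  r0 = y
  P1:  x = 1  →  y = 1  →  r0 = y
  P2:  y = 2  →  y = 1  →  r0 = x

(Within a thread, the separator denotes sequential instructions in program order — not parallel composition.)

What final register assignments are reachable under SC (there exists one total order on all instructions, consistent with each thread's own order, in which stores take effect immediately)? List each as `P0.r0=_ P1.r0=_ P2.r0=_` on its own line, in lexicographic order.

outcome vector order: (P0.r0,P1.r0,P2.r0)
|SC outcomes| = 7

P0.r0=1 P1.r0=1 P2.r0=0
P0.r0=1 P1.r0=1 P2.r0=1
P0.r0=1 P1.r0=2 P2.r0=1
P0.r0=2 P1.r0=1 P2.r0=0
P0.r0=2 P1.r0=1 P2.r0=1
P0.r0=2 P1.r0=2 P2.r0=0
P0.r0=2 P1.r0=2 P2.r0=1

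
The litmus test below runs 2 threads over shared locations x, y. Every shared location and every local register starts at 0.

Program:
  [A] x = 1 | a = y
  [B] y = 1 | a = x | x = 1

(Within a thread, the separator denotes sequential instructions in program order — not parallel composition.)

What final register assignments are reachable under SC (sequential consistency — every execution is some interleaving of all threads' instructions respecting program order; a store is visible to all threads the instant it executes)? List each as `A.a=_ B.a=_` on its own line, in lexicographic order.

outcome vector order: (A.a,B.a)
|SC outcomes| = 3

A.a=0 B.a=1
A.a=1 B.a=0
A.a=1 B.a=1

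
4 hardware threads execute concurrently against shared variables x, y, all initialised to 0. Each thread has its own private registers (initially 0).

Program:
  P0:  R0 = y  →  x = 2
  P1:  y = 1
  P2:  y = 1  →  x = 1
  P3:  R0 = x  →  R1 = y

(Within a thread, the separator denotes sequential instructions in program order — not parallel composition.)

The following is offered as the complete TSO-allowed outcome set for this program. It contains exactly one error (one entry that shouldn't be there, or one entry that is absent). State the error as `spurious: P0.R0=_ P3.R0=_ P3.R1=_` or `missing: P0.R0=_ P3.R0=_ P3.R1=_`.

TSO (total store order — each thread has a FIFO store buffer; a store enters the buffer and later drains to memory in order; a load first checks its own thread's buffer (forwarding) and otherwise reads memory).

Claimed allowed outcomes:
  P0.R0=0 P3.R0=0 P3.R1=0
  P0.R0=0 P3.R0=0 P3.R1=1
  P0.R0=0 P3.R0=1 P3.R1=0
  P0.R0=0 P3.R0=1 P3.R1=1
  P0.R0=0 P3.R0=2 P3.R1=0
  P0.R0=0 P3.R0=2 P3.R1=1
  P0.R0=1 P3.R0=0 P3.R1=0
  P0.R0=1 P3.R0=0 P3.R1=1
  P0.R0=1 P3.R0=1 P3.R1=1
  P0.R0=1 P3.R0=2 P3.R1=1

outcome vector order: (P0.R0,P3.R0,P3.R1)
[TSO] allowed = {(0,0,0), (0,0,1), (0,1,1), (0,2,0), (0,2,1), (1,0,0), (1,0,1), (1,1,1), (1,2,1)}
claimed∖TSO = {(0,1,0)}

spurious: P0.R0=0 P3.R0=1 P3.R1=0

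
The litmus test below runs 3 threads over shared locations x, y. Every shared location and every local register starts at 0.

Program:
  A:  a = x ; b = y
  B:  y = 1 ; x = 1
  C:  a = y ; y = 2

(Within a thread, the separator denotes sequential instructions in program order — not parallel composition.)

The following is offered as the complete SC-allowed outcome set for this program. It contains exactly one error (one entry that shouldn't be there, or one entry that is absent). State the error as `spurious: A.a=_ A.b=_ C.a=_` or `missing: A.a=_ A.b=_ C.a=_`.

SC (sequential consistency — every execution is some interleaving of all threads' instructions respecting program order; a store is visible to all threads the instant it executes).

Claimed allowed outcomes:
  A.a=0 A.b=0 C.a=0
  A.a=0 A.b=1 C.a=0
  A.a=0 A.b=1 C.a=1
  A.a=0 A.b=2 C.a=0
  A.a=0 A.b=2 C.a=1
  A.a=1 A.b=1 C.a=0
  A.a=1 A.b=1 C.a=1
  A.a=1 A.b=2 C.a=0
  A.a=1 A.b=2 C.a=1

missing: A.a=0 A.b=0 C.a=1

outcome vector order: (A.a,A.b,C.a)
SC (10): 000 001 010 011 020 021 110 111 120 121
SC∖claimed = {001}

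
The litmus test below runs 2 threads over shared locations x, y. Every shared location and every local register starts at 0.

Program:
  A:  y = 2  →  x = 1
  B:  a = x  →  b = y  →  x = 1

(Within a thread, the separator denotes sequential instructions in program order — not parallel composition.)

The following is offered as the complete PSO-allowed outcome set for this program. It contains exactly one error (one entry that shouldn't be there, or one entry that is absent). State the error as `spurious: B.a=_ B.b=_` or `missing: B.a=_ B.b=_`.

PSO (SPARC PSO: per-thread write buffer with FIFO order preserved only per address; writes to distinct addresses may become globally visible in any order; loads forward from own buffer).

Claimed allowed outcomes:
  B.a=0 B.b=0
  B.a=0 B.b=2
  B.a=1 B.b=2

outcome vector order: (B.a,B.b)
under PSO → (0,0) (0,2) (1,0) (1,2)
PSO∖claimed = {(1,0)}

missing: B.a=1 B.b=0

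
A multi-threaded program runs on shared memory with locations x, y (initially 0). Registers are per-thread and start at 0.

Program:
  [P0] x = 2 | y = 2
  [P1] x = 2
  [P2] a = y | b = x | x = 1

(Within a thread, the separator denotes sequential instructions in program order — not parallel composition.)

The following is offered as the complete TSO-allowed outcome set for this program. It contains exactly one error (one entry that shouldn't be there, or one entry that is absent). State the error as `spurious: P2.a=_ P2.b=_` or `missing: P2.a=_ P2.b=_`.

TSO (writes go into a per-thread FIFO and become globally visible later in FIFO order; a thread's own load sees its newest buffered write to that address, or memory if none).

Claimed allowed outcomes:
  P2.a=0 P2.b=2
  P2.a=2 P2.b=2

outcome vector order: (P2.a,P2.b)
TSO: 3 outcomes — {<0 0> <0 2> <2 2>}
TSO∖claimed = {<0 0>}

missing: P2.a=0 P2.b=0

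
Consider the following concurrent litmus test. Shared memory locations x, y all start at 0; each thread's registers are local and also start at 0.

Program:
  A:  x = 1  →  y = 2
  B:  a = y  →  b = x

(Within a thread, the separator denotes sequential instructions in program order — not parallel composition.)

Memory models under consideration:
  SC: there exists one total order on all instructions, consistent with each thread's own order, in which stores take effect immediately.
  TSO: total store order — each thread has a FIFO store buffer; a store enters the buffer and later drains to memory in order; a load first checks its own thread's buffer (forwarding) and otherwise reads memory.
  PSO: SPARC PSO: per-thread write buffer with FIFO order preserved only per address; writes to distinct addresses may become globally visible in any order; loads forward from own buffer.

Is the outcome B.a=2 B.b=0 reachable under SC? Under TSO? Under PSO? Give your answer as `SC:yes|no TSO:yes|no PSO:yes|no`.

outcome vector order: (B.a,B.b)
SC (3): 0/0; 0/1; 2/1
TSO (3): 0/0; 0/1; 2/1
PSO (4): 0/0; 0/1; 2/0; 2/1
target 2/0 ∈ {PSO}

SC:no TSO:no PSO:yes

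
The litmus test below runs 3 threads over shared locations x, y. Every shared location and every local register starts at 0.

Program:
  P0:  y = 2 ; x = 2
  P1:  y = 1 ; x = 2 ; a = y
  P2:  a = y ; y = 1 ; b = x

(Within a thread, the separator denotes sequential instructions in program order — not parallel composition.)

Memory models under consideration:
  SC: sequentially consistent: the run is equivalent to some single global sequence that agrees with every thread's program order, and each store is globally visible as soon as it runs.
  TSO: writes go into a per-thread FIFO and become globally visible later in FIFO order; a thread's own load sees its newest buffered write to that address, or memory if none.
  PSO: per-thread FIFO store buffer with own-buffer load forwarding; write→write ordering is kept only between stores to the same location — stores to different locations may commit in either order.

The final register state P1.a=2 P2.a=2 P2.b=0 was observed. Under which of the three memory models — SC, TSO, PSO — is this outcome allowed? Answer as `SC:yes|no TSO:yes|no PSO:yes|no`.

SC:no TSO:yes PSO:yes

outcome vector order: (P1.a,P2.a,P2.b)
[SC] allowed = {100 102 110 112 120 122 200 202 210 212 222}
[TSO] allowed = {100 102 110 112 120 122 200 202 210 212 220 222}
[PSO] allowed = {100 102 110 112 120 122 200 202 210 212 220 222}
target 220 ∈ {TSO,PSO}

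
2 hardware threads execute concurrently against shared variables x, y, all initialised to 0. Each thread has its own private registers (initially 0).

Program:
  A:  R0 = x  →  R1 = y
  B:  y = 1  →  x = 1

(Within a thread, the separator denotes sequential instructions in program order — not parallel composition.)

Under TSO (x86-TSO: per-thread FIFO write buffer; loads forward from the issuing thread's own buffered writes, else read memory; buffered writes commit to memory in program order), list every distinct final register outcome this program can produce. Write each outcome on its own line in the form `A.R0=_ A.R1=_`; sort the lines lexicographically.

outcome vector order: (A.R0,A.R1)
|TSO outcomes| = 3

A.R0=0 A.R1=0
A.R0=0 A.R1=1
A.R0=1 A.R1=1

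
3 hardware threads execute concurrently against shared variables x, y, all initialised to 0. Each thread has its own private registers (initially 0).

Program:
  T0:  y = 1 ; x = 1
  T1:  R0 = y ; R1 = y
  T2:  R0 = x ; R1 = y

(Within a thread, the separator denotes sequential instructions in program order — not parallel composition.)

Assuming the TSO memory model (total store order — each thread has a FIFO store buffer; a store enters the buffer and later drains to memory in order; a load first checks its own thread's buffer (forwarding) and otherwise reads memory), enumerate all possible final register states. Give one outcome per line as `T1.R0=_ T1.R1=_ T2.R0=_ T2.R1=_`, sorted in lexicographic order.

outcome vector order: (T1.R0,T1.R1,T2.R0,T2.R1)
|TSO outcomes| = 9

T1.R0=0 T1.R1=0 T2.R0=0 T2.R1=0
T1.R0=0 T1.R1=0 T2.R0=0 T2.R1=1
T1.R0=0 T1.R1=0 T2.R0=1 T2.R1=1
T1.R0=0 T1.R1=1 T2.R0=0 T2.R1=0
T1.R0=0 T1.R1=1 T2.R0=0 T2.R1=1
T1.R0=0 T1.R1=1 T2.R0=1 T2.R1=1
T1.R0=1 T1.R1=1 T2.R0=0 T2.R1=0
T1.R0=1 T1.R1=1 T2.R0=0 T2.R1=1
T1.R0=1 T1.R1=1 T2.R0=1 T2.R1=1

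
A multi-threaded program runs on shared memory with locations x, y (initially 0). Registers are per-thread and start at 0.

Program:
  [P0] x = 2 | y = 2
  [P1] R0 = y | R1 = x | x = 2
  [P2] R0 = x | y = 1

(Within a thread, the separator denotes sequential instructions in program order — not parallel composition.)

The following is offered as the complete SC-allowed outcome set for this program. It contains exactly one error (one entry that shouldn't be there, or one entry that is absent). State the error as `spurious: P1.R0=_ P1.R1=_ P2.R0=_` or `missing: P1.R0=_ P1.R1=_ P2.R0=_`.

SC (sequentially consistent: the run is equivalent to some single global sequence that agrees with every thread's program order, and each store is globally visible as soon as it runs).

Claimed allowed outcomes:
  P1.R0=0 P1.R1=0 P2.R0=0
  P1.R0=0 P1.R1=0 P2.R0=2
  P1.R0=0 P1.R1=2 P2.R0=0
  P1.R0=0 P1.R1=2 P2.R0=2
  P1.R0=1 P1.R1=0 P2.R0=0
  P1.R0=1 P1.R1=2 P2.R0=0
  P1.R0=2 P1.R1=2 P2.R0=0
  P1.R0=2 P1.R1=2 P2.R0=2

missing: P1.R0=1 P1.R1=2 P2.R0=2

outcome vector order: (P1.R0,P1.R1,P2.R0)
SC (9): <0 0 0>; <0 0 2>; <0 2 0>; <0 2 2>; <1 0 0>; <1 2 0>; <1 2 2>; <2 2 0>; <2 2 2>
SC∖claimed = {<1 2 2>}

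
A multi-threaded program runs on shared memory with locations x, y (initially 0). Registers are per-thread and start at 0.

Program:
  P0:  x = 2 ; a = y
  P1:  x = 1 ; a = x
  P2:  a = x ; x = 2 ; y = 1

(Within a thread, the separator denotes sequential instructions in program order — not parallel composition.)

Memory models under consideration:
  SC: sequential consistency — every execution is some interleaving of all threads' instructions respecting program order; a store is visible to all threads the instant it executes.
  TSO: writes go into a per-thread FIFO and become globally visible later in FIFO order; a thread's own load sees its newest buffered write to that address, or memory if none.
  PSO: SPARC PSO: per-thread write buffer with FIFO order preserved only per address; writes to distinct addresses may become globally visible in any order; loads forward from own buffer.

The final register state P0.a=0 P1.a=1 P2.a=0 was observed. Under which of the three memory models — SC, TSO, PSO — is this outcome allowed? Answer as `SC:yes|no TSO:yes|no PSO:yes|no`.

SC:yes TSO:yes PSO:yes

outcome vector order: (P0.a,P1.a,P2.a)
[SC] allowed = {<0 1 0> <0 1 1> <0 1 2> <0 2 0> <0 2 1> <0 2 2> <1 1 0> <1 1 1> <1 1 2> <1 2 0> <1 2 1> <1 2 2>}
[TSO] allowed = {<0 1 0> <0 1 1> <0 1 2> <0 2 0> <0 2 1> <0 2 2> <1 1 0> <1 1 1> <1 1 2> <1 2 0> <1 2 1> <1 2 2>}
[PSO] allowed = {<0 1 0> <0 1 1> <0 1 2> <0 2 0> <0 2 1> <0 2 2> <1 1 0> <1 1 1> <1 1 2> <1 2 0> <1 2 1> <1 2 2>}
target <0 1 0> ∈ {SC,TSO,PSO}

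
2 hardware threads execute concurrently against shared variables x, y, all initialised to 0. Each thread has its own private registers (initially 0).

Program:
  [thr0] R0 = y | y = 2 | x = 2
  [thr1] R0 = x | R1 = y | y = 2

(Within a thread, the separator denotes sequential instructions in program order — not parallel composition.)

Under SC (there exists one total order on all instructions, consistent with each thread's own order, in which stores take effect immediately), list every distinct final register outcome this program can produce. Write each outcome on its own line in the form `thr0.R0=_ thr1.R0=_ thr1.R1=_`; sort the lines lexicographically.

outcome vector order: (thr0.R0,thr1.R0,thr1.R1)
|SC outcomes| = 4

thr0.R0=0 thr1.R0=0 thr1.R1=0
thr0.R0=0 thr1.R0=0 thr1.R1=2
thr0.R0=0 thr1.R0=2 thr1.R1=2
thr0.R0=2 thr1.R0=0 thr1.R1=0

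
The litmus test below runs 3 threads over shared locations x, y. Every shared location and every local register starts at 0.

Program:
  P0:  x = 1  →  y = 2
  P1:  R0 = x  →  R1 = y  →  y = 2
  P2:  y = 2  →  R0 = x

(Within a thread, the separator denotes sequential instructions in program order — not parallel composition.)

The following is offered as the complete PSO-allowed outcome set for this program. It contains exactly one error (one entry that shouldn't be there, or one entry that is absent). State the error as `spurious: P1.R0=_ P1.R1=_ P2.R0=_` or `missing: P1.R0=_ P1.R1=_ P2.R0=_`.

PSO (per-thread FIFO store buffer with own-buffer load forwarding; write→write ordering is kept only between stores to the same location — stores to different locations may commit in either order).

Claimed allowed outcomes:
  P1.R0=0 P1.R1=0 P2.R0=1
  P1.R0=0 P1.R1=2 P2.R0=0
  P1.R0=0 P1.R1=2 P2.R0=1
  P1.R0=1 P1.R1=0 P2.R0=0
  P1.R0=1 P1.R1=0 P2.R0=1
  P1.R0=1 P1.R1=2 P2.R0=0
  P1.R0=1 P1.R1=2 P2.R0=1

missing: P1.R0=0 P1.R1=0 P2.R0=0

outcome vector order: (P1.R0,P1.R1,P2.R0)
PSO (8): <0 0 0>, <0 0 1>, <0 2 0>, <0 2 1>, <1 0 0>, <1 0 1>, <1 2 0>, <1 2 1>
PSO∖claimed = {<0 0 0>}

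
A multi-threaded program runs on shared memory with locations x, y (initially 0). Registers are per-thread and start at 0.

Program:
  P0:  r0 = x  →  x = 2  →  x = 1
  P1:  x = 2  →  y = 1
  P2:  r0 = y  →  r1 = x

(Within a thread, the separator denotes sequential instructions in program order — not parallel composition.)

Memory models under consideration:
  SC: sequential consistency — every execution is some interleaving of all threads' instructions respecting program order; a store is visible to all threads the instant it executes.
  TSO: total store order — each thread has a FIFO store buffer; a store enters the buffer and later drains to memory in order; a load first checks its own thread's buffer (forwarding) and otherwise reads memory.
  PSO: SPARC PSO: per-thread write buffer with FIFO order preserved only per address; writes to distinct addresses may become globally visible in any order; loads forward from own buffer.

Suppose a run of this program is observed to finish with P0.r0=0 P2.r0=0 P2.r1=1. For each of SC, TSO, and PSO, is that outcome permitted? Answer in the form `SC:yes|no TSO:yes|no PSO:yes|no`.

SC:yes TSO:yes PSO:yes

outcome vector order: (P0.r0,P2.r0,P2.r1)
[SC] allowed = {000 001 002 011 012 200 201 202 211 212}
[TSO] allowed = {000 001 002 011 012 200 201 202 211 212}
[PSO] allowed = {000 001 002 010 011 012 200 201 202 210 211 212}
target 001 ∈ {SC,TSO,PSO}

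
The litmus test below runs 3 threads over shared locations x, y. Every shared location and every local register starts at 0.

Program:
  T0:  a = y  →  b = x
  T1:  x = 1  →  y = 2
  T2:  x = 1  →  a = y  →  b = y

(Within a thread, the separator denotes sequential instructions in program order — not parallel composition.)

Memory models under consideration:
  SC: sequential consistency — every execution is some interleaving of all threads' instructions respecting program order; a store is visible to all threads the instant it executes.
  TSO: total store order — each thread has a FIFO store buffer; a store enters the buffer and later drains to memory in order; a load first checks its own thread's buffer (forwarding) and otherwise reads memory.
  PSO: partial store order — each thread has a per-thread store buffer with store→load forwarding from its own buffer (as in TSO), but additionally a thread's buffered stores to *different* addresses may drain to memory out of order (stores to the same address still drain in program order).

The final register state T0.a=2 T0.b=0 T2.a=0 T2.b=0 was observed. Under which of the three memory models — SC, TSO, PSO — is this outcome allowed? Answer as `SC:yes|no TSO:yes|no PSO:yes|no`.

SC:no TSO:no PSO:yes

outcome vector order: (T0.a,T0.b,T2.a,T2.b)
SC: 9 outcomes — {<0 0 0 0>, <0 0 0 2>, <0 0 2 2>, <0 1 0 0>, <0 1 0 2>, <0 1 2 2>, <2 1 0 0>, <2 1 0 2>, <2 1 2 2>}
TSO: 9 outcomes — {<0 0 0 0>, <0 0 0 2>, <0 0 2 2>, <0 1 0 0>, <0 1 0 2>, <0 1 2 2>, <2 1 0 0>, <2 1 0 2>, <2 1 2 2>}
PSO: 12 outcomes — {<0 0 0 0>, <0 0 0 2>, <0 0 2 2>, <0 1 0 0>, <0 1 0 2>, <0 1 2 2>, <2 0 0 0>, <2 0 0 2>, <2 0 2 2>, <2 1 0 0>, <2 1 0 2>, <2 1 2 2>}
target <2 0 0 0> ∈ {PSO}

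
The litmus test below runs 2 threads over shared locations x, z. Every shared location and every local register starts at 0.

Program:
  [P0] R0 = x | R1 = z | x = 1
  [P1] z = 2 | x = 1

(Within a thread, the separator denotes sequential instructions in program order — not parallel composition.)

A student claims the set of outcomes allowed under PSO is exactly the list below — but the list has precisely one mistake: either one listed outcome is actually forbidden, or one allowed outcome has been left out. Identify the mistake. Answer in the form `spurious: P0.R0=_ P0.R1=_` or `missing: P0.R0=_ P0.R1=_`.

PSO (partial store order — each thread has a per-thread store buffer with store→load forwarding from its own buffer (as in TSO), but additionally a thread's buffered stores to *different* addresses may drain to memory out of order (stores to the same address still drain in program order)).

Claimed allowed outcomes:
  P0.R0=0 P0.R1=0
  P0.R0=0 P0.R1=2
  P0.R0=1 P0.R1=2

missing: P0.R0=1 P0.R1=0

outcome vector order: (P0.R0,P0.R1)
PSO (4): (0,0); (0,2); (1,0); (1,2)
PSO∖claimed = {(1,0)}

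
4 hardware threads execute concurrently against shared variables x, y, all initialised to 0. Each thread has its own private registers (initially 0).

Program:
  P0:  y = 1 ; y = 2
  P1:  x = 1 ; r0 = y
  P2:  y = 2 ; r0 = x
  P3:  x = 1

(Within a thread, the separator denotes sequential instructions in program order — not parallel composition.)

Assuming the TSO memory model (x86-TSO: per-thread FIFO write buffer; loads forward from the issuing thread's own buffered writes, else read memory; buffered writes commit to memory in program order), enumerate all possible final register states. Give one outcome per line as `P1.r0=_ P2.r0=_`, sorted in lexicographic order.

P1.r0=0 P2.r0=0
P1.r0=0 P2.r0=1
P1.r0=1 P2.r0=0
P1.r0=1 P2.r0=1
P1.r0=2 P2.r0=0
P1.r0=2 P2.r0=1

outcome vector order: (P1.r0,P2.r0)
|TSO outcomes| = 6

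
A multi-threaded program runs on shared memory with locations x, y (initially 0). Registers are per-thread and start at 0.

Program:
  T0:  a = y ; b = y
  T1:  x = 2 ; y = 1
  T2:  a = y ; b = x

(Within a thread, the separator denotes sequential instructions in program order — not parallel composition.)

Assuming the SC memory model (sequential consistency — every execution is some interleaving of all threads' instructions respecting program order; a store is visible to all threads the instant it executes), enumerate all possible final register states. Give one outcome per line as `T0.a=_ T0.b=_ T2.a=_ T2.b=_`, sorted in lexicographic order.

T0.a=0 T0.b=0 T2.a=0 T2.b=0
T0.a=0 T0.b=0 T2.a=0 T2.b=2
T0.a=0 T0.b=0 T2.a=1 T2.b=2
T0.a=0 T0.b=1 T2.a=0 T2.b=0
T0.a=0 T0.b=1 T2.a=0 T2.b=2
T0.a=0 T0.b=1 T2.a=1 T2.b=2
T0.a=1 T0.b=1 T2.a=0 T2.b=0
T0.a=1 T0.b=1 T2.a=0 T2.b=2
T0.a=1 T0.b=1 T2.a=1 T2.b=2

outcome vector order: (T0.a,T0.b,T2.a,T2.b)
|SC outcomes| = 9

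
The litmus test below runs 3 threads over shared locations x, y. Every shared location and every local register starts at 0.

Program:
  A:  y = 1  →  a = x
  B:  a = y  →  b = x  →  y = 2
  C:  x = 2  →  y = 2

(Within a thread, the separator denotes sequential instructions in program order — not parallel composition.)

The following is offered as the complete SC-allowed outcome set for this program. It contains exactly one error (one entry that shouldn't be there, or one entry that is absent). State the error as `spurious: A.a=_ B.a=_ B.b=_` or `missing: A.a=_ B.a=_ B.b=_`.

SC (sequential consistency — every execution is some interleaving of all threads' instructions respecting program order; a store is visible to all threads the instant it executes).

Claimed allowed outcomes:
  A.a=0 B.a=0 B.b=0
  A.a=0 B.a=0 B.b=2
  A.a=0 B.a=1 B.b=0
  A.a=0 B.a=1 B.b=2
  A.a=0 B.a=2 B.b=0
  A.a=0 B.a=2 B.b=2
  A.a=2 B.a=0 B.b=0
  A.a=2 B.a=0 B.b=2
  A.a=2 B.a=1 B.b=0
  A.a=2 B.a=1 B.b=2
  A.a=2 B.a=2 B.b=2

spurious: A.a=0 B.a=2 B.b=0

outcome vector order: (A.a,B.a,B.b)
SC: 10 outcomes — {<0 0 0> <0 0 2> <0 1 0> <0 1 2> <0 2 2> <2 0 0> <2 0 2> <2 1 0> <2 1 2> <2 2 2>}
claimed∖SC = {<0 2 0>}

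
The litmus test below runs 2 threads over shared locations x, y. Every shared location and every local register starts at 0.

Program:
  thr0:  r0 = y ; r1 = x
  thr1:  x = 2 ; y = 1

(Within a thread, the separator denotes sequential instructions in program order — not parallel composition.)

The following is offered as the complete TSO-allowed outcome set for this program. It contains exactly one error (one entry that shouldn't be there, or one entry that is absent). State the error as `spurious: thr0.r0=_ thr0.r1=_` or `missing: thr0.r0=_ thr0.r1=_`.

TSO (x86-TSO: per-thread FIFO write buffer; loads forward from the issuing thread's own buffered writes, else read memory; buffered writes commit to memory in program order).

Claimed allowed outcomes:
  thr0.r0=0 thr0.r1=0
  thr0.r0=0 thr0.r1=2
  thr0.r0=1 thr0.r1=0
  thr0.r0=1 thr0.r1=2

spurious: thr0.r0=1 thr0.r1=0

outcome vector order: (thr0.r0,thr0.r1)
TSO (3): <0 0> <0 2> <1 2>
claimed∖TSO = {<1 0>}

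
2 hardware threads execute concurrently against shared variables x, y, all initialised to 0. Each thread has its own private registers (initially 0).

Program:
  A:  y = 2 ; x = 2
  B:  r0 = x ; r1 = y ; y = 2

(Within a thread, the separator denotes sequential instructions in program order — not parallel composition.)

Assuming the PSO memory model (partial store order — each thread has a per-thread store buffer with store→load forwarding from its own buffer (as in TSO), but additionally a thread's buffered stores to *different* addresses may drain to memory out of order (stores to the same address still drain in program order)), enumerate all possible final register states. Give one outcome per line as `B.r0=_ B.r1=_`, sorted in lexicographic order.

outcome vector order: (B.r0,B.r1)
|PSO outcomes| = 4

B.r0=0 B.r1=0
B.r0=0 B.r1=2
B.r0=2 B.r1=0
B.r0=2 B.r1=2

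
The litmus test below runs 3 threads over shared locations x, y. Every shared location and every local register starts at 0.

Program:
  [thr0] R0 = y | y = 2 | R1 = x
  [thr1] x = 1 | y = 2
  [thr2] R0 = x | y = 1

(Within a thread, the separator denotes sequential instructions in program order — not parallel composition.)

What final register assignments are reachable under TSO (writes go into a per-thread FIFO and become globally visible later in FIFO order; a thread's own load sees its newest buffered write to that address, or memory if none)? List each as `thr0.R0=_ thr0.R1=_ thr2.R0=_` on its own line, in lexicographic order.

outcome vector order: (thr0.R0,thr0.R1,thr2.R0)
|TSO outcomes| = 9

thr0.R0=0 thr0.R1=0 thr2.R0=0
thr0.R0=0 thr0.R1=0 thr2.R0=1
thr0.R0=0 thr0.R1=1 thr2.R0=0
thr0.R0=0 thr0.R1=1 thr2.R0=1
thr0.R0=1 thr0.R1=0 thr2.R0=0
thr0.R0=1 thr0.R1=1 thr2.R0=0
thr0.R0=1 thr0.R1=1 thr2.R0=1
thr0.R0=2 thr0.R1=1 thr2.R0=0
thr0.R0=2 thr0.R1=1 thr2.R0=1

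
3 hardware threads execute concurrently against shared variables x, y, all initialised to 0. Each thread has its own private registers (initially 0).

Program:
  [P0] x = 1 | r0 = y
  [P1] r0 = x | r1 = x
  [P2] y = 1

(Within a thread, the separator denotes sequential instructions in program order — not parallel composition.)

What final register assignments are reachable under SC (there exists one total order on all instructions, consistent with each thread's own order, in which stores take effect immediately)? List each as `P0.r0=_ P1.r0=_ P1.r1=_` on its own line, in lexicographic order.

P0.r0=0 P1.r0=0 P1.r1=0
P0.r0=0 P1.r0=0 P1.r1=1
P0.r0=0 P1.r0=1 P1.r1=1
P0.r0=1 P1.r0=0 P1.r1=0
P0.r0=1 P1.r0=0 P1.r1=1
P0.r0=1 P1.r0=1 P1.r1=1

outcome vector order: (P0.r0,P1.r0,P1.r1)
|SC outcomes| = 6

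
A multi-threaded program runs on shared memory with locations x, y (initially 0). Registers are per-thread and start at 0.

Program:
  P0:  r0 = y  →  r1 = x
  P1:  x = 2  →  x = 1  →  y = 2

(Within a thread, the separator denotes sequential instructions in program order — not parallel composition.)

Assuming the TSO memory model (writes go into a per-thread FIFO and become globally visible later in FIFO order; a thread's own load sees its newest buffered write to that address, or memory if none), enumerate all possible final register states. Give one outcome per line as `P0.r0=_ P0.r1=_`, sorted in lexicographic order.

P0.r0=0 P0.r1=0
P0.r0=0 P0.r1=1
P0.r0=0 P0.r1=2
P0.r0=2 P0.r1=1

outcome vector order: (P0.r0,P0.r1)
|TSO outcomes| = 4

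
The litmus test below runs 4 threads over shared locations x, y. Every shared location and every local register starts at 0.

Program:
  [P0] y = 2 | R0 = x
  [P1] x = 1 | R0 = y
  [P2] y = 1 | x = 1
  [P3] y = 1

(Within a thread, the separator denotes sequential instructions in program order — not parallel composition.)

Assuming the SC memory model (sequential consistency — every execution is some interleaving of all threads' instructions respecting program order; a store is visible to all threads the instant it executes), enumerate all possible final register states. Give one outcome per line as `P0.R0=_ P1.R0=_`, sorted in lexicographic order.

outcome vector order: (P0.R0,P1.R0)
|SC outcomes| = 5

P0.R0=0 P1.R0=1
P0.R0=0 P1.R0=2
P0.R0=1 P1.R0=0
P0.R0=1 P1.R0=1
P0.R0=1 P1.R0=2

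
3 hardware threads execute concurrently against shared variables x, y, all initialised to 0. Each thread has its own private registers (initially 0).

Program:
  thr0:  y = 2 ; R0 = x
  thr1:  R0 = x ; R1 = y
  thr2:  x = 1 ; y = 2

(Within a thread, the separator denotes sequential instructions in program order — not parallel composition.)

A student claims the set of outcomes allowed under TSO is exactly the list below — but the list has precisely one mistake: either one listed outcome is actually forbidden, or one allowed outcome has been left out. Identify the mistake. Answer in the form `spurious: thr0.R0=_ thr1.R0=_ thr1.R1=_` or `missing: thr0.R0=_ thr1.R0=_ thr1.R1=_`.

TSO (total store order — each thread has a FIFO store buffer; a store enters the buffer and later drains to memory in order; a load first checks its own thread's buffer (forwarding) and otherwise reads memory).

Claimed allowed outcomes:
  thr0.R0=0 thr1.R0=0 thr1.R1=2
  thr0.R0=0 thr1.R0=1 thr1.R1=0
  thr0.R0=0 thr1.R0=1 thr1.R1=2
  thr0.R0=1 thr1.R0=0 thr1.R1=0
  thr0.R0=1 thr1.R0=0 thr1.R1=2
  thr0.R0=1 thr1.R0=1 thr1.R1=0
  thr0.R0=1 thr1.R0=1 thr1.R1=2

outcome vector order: (thr0.R0,thr1.R0,thr1.R1)
TSO: 8 outcomes — {(0,0,0) (0,0,2) (0,1,0) (0,1,2) (1,0,0) (1,0,2) (1,1,0) (1,1,2)}
TSO∖claimed = {(0,0,0)}

missing: thr0.R0=0 thr1.R0=0 thr1.R1=0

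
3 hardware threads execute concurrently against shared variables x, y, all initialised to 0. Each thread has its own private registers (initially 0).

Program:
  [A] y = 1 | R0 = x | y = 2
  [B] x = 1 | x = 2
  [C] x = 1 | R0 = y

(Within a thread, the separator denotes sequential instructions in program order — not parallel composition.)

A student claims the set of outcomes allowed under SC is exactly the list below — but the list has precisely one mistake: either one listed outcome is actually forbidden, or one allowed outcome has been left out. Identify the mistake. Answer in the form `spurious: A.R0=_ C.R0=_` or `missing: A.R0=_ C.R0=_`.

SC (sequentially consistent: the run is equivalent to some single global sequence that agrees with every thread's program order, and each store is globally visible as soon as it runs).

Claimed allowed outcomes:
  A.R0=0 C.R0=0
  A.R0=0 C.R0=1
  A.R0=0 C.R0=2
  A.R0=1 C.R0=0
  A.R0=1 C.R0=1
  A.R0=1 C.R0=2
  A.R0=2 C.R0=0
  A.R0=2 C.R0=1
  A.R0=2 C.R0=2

spurious: A.R0=0 C.R0=0

outcome vector order: (A.R0,C.R0)
under SC → 0/1; 0/2; 1/0; 1/1; 1/2; 2/0; 2/1; 2/2
claimed∖SC = {0/0}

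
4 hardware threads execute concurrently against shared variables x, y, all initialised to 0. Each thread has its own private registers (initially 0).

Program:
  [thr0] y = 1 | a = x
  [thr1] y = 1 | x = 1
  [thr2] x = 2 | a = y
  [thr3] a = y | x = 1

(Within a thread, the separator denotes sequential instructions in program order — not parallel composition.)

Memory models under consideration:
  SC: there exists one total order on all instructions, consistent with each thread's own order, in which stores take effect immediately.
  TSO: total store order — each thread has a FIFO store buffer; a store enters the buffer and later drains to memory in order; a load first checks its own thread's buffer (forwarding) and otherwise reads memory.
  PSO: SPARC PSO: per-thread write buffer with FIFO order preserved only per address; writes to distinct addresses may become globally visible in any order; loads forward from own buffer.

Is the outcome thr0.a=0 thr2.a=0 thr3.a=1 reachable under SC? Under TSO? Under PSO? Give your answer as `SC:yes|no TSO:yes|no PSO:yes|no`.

SC:no TSO:yes PSO:yes

outcome vector order: (thr0.a,thr2.a,thr3.a)
[SC] allowed = {(0,1,0), (0,1,1), (1,0,0), (1,0,1), (1,1,0), (1,1,1), (2,0,0), (2,0,1), (2,1,0), (2,1,1)}
[TSO] allowed = {(0,0,0), (0,0,1), (0,1,0), (0,1,1), (1,0,0), (1,0,1), (1,1,0), (1,1,1), (2,0,0), (2,0,1), (2,1,0), (2,1,1)}
[PSO] allowed = {(0,0,0), (0,0,1), (0,1,0), (0,1,1), (1,0,0), (1,0,1), (1,1,0), (1,1,1), (2,0,0), (2,0,1), (2,1,0), (2,1,1)}
target (0,0,1) ∈ {TSO,PSO}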